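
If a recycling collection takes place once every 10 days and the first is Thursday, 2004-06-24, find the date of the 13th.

2004-10-22

The 13th occurrence is 12 intervals after the first: 12 × 10 = 120 days after 2004-06-24.
June has 30 days — 6 days to the end of June leaves 114.
July has 31 days (83 left).
August has 31 days (52 left).
September has 30 days (22 left).
22 days into October → 2004-10-22.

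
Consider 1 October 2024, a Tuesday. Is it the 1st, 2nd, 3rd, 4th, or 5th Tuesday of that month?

Day 1 falls in week ⌈1/7⌉ of the month.
Days 1–7 hold the 1st Tuesday, 8–14 the 2nd, 15–21 the 3rd, 22–28 the 4th, 29–31 the 5th.
1 is in the range for the 1st.

1st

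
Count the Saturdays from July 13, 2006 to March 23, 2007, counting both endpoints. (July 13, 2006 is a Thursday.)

July 13, 2006 is a Thursday; the first Saturday on or after it is July 15, 2006 (2 days later).
From July 15, 2006 to March 23, 2007: 16 + 31 + 30 + 31 + 30 + 31 + 31 + 28 + 23 = 251 days (rest of July, August, September, October, November, December, January, February, March).
251 ÷ 7 = 35 full weeks with remainder 6, so 35 more Saturdays after the first → 36.

36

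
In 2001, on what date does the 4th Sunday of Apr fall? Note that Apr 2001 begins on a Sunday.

Apr 22, 2001

Apr 2001 begins on a Sunday, so the first Sunday is Apr 1.
The 4th Sunday is 3 weeks later: 1 + 21 = 22.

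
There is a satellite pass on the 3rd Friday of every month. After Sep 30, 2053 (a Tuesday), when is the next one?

Sep 2053 starts on a Monday; its first Friday is the 5th, so the 3rd Friday is the 19th — Sep 19, 2053.
That is not after Sep 30, 2053, so look at Oct 2053.
Oct 2053 starts on a Wednesday; its first Friday is the 3rd, so the 3rd Friday is the 17th — Oct 17, 2053.

Oct 17, 2053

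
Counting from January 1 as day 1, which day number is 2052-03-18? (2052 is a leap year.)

Days in months before March: 31 + 29 = 60.
Plus 18 days into March → day 78.

78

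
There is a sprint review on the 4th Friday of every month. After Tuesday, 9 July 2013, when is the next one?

26 July 2013

July 2013 starts on a Monday; its first Friday is the 5th, so the 4th Friday is the 26th — 26 July 2013.
26 July 2013 is after 9 July 2013, so that is the next one.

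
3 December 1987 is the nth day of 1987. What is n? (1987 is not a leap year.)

337

Days in months before December: 31 + 28 + 31 + 30 + 31 + 30 + 31 + 31 + 30 + 31 + 30 = 334.
Plus 3 days into December → day 337.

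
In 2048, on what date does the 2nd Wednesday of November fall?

11 November 2048

November 2048 begins on a Sunday, so the first Wednesday is November 4 (3 days later).
The 2nd Wednesday is 1 weeks later: 4 + 7 = 11.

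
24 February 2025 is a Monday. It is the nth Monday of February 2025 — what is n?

Day 24 falls in week ⌈24/7⌉ of the month.
Days 1–7 hold the 1st Monday, 8–14 the 2nd, 15–21 the 3rd, 22–28 the 4th, 29–31 the 5th.
24 is in the range for the 4th.

4th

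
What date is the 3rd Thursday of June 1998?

June 1998 begins on a Monday, so the first Thursday is June 4 (3 days later).
The 3rd Thursday is 2 weeks later: 4 + 14 = 18.

18 June 1998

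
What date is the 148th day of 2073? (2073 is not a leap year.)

May 28, 2073

January has 31 days (148 − 31 = 117 remain).
February has 28 days (117 − 28 = 89 remain).
March has 31 days (89 − 31 = 58 remain).
April has 30 days (58 − 30 = 28 remain).
28 into May → May 28.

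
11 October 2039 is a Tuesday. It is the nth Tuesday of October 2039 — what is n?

2nd

Day 11 falls in week ⌈11/7⌉ of the month.
Days 1–7 hold the 1st Tuesday, 8–14 the 2nd, 15–21 the 3rd, 22–28 the 4th, 29–31 the 5th.
11 is in the range for the 2nd.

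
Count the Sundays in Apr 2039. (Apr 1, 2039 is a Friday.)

4

Apr 1, 2039 is a Friday; the first Sunday on or after it is Apr 3, 2039 (2 days later).
From Apr 3, 2039 to Apr 30, 2039 is 30 − 3 = 27 days.
27 ÷ 7 = 3 full weeks with remainder 6, so 3 more Sundays after the first → 4.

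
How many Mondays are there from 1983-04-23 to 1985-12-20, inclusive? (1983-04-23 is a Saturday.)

1983-04-23 is a Saturday; the first Monday on or after it is 1983-04-25 (2 days later).
From 1983-04-25 to 1985-12-20: 250 + 366 + 354 = 970 days (rest of 1983, 1984, to 1985-12-20 in 1985).
970 ÷ 7 = 138 full weeks with remainder 4, so 138 more Mondays after the first → 139.

139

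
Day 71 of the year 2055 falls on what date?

January has 31 days (71 − 31 = 40 remain).
February has 28 days (40 − 28 = 12 remain).
12 into March → March 12.

March 12, 2055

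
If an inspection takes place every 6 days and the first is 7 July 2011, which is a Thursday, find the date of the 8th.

18 August 2011

The 8th occurrence is 7 intervals after the first: 7 × 6 = 42 days after 7 July 2011.
July has 31 days — 24 days to the end of July leaves 18.
18 days into August → 18 August 2011.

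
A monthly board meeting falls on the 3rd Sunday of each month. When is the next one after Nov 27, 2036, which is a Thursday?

Dec 21, 2036

Nov 2036 starts on a Saturday; its first Sunday is the 2nd, so the 3rd Sunday is the 16th — Nov 16, 2036.
That is not after Nov 27, 2036, so look at Dec 2036.
Dec 2036 starts on a Monday; its first Sunday is the 7th, so the 3rd Sunday is the 21st — Dec 21, 2036.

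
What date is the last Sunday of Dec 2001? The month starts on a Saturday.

Dec 30, 2001

Dec 2001 begins on a Saturday, so the first Sunday is Dec 2 (1 day later).
Dec 2001 has 31 days. Adding weeks: 2, 9, 16, 23, 30 — the last one ≤ 31 is the 30th.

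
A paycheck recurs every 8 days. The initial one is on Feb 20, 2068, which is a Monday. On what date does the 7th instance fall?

Apr 8, 2068

The 7th occurrence is 6 intervals after the first: 6 × 8 = 48 days after Feb 20, 2068.
Feb has 29 days — 9 days to the end of Feb leaves 39.
Mar has 31 days (8 left).
8 days into Apr → Apr 8, 2068.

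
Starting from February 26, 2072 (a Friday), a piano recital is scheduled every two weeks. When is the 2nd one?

The 2nd occurrence is 1 interval after the first: 1 × 14 = 14 days after February 26, 2072.
February has 29 days — 3 days to the end of February leaves 11.
11 days into March → March 11, 2072.

March 11, 2072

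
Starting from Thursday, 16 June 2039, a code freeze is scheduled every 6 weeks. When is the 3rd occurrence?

The 3rd occurrence is 2 intervals after the first: 2 × 42 = 84 days after 16 June 2039.
June has 30 days — 14 days to the end of June leaves 70.
July has 31 days (39 left).
August has 31 days (8 left).
8 days into September → 8 September 2039.

8 September 2039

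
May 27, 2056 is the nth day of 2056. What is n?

Days in months before May: 31 + 29 + 31 + 30 = 121.
Plus 27 days into May → day 148.

148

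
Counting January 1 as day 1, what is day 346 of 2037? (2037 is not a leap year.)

12 December 2037

January has 31 days (346 − 31 = 315 remain).
February has 28 days (315 − 28 = 287 remain).
March has 31 days (287 − 31 = 256 remain).
April has 30 days (256 − 30 = 226 remain).
May has 31 days (226 − 31 = 195 remain).
June has 30 days (195 − 30 = 165 remain).
July has 31 days (165 − 31 = 134 remain).
August has 31 days (134 − 31 = 103 remain).
September has 30 days (103 − 30 = 73 remain).
October has 31 days (73 − 31 = 42 remain).
November has 30 days (42 − 30 = 12 remain).
12 into December → December 12.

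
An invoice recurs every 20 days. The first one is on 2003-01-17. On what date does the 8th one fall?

2003-06-06

The 8th occurrence is 7 intervals after the first: 7 × 20 = 140 days after 2003-01-17.
January has 31 days — 14 days to the end of January leaves 126.
February has 28 days (98 left).
March has 31 days (67 left).
April has 30 days (37 left).
May has 31 days (6 left).
6 days into June → 2003-06-06.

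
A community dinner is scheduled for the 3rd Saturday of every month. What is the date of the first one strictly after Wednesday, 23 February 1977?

February 1977 starts on a Tuesday; its first Saturday is the 5th, so the 3rd Saturday is the 19th — 19 February 1977.
That is not after 23 February 1977, so look at March 1977.
March 1977 starts on a Tuesday; its first Saturday is the 5th, so the 3rd Saturday is the 19th — 19 March 1977.

19 March 1977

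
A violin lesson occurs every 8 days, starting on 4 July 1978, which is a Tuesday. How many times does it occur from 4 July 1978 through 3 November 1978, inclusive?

Occurrences land 8·i days after 4 July 1978 for i = 0, 1, 2, …
The window opens on the start date, so the first occurrence inside is #1 on 4 July 1978.
3 November 1978 is 122 days after the start; 122 ÷ 8 = 15 remainder 2. Last occurrence in the window: #16 on 1 November 1978.
Occurrences #1 through #16: 16 in total.

16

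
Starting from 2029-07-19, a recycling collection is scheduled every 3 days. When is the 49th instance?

The 49th occurrence is 48 intervals after the first: 48 × 3 = 144 days after 2029-07-19.
July has 31 days — 12 days to the end of July leaves 132.
August has 31 days (101 left).
September has 30 days (71 left).
October has 31 days (40 left).
November has 30 days (10 left).
10 days into December → 2029-12-10.

2029-12-10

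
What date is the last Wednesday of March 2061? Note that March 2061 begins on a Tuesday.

2061-03-30

March 2061 begins on a Tuesday, so the first Wednesday is March 2 (1 day later).
March 2061 has 31 days. Adding weeks: 2, 9, 16, 23, 30 — the last one ≤ 31 is the 30th.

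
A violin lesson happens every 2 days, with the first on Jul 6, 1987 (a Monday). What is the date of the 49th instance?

The 49th occurrence is 48 intervals after the first: 48 × 2 = 96 days after Jul 6, 1987.
Jul has 31 days — 25 days to the end of Jul leaves 71.
Aug has 31 days (40 left).
Sep has 30 days (10 left).
10 days into Oct → Oct 10, 1987.

Oct 10, 1987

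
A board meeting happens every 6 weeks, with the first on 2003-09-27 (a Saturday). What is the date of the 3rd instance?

The 3rd occurrence is 2 intervals after the first: 2 × 42 = 84 days after 2003-09-27.
September has 30 days — 3 days to the end of September leaves 81.
October has 31 days (50 left).
November has 30 days (20 left).
20 days into December → 2003-12-20.

2003-12-20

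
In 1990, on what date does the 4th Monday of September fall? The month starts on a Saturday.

September 24, 1990

September 1990 begins on a Saturday, so the first Monday is September 3 (2 days later).
The 4th Monday is 3 weeks later: 3 + 21 = 24.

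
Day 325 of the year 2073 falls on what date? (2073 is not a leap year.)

21 November 2073

January has 31 days (325 − 31 = 294 remain).
February has 28 days (294 − 28 = 266 remain).
March has 31 days (266 − 31 = 235 remain).
April has 30 days (235 − 30 = 205 remain).
May has 31 days (205 − 31 = 174 remain).
June has 30 days (174 − 30 = 144 remain).
July has 31 days (144 − 31 = 113 remain).
August has 31 days (113 − 31 = 82 remain).
September has 30 days (82 − 30 = 52 remain).
October has 31 days (52 − 31 = 21 remain).
21 into November → November 21.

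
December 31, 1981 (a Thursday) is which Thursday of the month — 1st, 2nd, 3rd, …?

Day 31 falls in week ⌈31/7⌉ of the month.
Days 1–7 hold the 1st Thursday, 8–14 the 2nd, 15–21 the 3rd, 22–28 the 4th, 29–31 the 5th.
31 is in the range for the 5th.

5th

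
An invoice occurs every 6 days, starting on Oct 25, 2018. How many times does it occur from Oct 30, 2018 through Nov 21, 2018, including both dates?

4

Occurrences land 6·i days after Oct 25, 2018 for i = 0, 1, 2, …
Oct 30, 2018 is 5 days after the start; 5 ÷ 6 = 0 remainder 5; since the remainder is 5, round up to i = 1. First occurrence in the window: #2 on Oct 31, 2018 (1×6 = 6 days in).
Nov 21, 2018 is 27 days after the start; 27 ÷ 6 = 4 remainder 3. Last occurrence in the window: #5 on Nov 18, 2018.
Occurrences #2 through #5: 4 in total.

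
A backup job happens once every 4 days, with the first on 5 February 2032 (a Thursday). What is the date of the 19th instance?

17 April 2032

The 19th occurrence is 18 intervals after the first: 18 × 4 = 72 days after 5 February 2032.
February has 29 days — 24 days to the end of February leaves 48.
March has 31 days (17 left).
17 days into April → 17 April 2032.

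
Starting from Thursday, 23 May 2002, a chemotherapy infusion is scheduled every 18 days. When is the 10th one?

The 10th occurrence is 9 intervals after the first: 9 × 18 = 162 days after 23 May 2002.
May has 31 days — 8 days to the end of May leaves 154.
June has 30 days (124 left).
July has 31 days (93 left).
August has 31 days (62 left).
September has 30 days (32 left).
October has 31 days (1 left).
1 day into November → 1 November 2002.

1 November 2002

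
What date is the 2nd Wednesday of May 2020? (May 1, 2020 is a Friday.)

2020-05-13

May 2020 begins on a Friday, so the first Wednesday is May 6 (5 days later).
The 2nd Wednesday is 1 weeks later: 6 + 7 = 13.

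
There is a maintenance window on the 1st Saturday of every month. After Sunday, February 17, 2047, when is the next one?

February 2047 starts on a Friday, so its 1st Saturday is February 2, 2047 (1 day in).
That is not after February 17, 2047, so look at March 2047.
March 2047 starts on a Friday, so its 1st Saturday is March 2, 2047 (1 day in).

March 2, 2047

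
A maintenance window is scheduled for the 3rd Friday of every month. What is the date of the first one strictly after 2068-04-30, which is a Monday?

2068-05-18

April 2068 starts on a Sunday; its first Friday is the 6th, so the 3rd Friday is the 20th — 2068-04-20.
That is not after 2068-04-30, so look at May 2068.
May 2068 starts on a Tuesday; its first Friday is the 4th, so the 3rd Friday is the 18th — 2068-05-18.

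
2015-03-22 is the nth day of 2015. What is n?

Days in months before March: 31 + 28 = 59.
Plus 22 days into March → day 81.

81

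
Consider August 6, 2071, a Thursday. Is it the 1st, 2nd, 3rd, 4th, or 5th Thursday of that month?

Day 6 falls in week ⌈6/7⌉ of the month.
Days 1–7 hold the 1st Thursday, 8–14 the 2nd, 15–21 the 3rd, 22–28 the 4th, 29–31 the 5th.
6 is in the range for the 1st.

1st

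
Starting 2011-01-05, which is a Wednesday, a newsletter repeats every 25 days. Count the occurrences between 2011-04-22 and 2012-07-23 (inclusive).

18

Occurrences land 25·i days after 2011-01-05 for i = 0, 1, 2, …
2011-04-22 is 107 days after the start; 107 ÷ 25 = 4 remainder 7; since the remainder is 7, round up to i = 5. First occurrence in the window: #6 on 2011-05-10 (5×25 = 125 days in).
2012-07-23 is 565 days after the start; 565 ÷ 25 = 22 remainder 15. Last occurrence in the window: #23 on 2012-07-08.
Occurrences #6 through #23: 18 in total.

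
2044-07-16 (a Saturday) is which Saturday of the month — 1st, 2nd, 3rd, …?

3rd

Day 16 falls in week ⌈16/7⌉ of the month.
Days 1–7 hold the 1st Saturday, 8–14 the 2nd, 15–21 the 3rd, 22–28 the 4th, 29–31 the 5th.
16 is in the range for the 3rd.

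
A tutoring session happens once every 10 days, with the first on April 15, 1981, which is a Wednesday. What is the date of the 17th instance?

The 17th occurrence is 16 intervals after the first: 16 × 10 = 160 days after April 15, 1981.
April has 30 days — 15 days to the end of April leaves 145.
May has 31 days (114 left).
June has 30 days (84 left).
July has 31 days (53 left).
August has 31 days (22 left).
22 days into September → September 22, 1981.

September 22, 1981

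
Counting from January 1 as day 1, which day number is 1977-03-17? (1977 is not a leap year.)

Days in months before March: 31 + 28 = 59.
Plus 17 days into March → day 76.

76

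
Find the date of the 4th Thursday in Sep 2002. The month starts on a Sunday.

Sep 2002 begins on a Sunday, so the first Thursday is Sep 5 (4 days later).
The 4th Thursday is 3 weeks later: 5 + 21 = 26.

Sep 26, 2002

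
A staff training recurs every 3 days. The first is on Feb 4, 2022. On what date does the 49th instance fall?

The 49th occurrence is 48 intervals after the first: 48 × 3 = 144 days after Feb 4, 2022.
Feb has 28 days — 24 days to the end of Feb leaves 120.
Mar has 31 days (89 left).
Apr has 30 days (59 left).
May has 31 days (28 left).
28 days into Jun → Jun 28, 2022.

Jun 28, 2022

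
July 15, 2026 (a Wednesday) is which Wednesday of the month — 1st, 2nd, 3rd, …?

Day 15 falls in week ⌈15/7⌉ of the month.
Days 1–7 hold the 1st Wednesday, 8–14 the 2nd, 15–21 the 3rd, 22–28 the 4th, 29–31 the 5th.
15 is in the range for the 3rd.

3rd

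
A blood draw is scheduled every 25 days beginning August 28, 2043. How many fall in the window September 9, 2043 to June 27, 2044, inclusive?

Occurrences land 25·i days after August 28, 2043 for i = 0, 1, 2, …
September 9, 2043 is 12 days after the start; 12 ÷ 25 = 0 remainder 12; since the remainder is 12, round up to i = 1. First occurrence in the window: #2 on September 22, 2043 (1×25 = 25 days in).
June 27, 2044 is 304 days after the start; 304 ÷ 25 = 12 remainder 4. Last occurrence in the window: #13 on June 23, 2044.
Occurrences #2 through #13: 12 in total.

12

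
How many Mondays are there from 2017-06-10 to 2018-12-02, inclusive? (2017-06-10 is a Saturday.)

77

2017-06-10 is a Saturday; the first Monday on or after it is 2017-06-12 (2 days later).
From 2017-06-12 to 2018-12-02: 202 + 336 = 538 days (rest of 2017, to 2018-12-02 in 2018).
538 ÷ 7 = 76 full weeks with remainder 6, so 76 more Mondays after the first → 77.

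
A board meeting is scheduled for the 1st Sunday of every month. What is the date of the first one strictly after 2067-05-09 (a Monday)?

May 2067 starts on a Sunday, so its 1st Sunday is 2067-05-01.
That is not after 2067-05-09, so look at June 2067.
June 2067 starts on a Wednesday, so its 1st Sunday is 2067-06-05 (4 days in).

2067-06-05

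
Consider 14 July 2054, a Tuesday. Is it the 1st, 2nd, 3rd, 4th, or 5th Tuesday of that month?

2nd

Day 14 falls in week ⌈14/7⌉ of the month.
Days 1–7 hold the 1st Tuesday, 8–14 the 2nd, 15–21 the 3rd, 22–28 the 4th, 29–31 the 5th.
14 is in the range for the 2nd.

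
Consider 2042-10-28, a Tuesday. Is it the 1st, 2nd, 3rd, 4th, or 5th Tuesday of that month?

Day 28 falls in week ⌈28/7⌉ of the month.
Days 1–7 hold the 1st Tuesday, 8–14 the 2nd, 15–21 the 3rd, 22–28 the 4th, 29–31 the 5th.
28 is in the range for the 4th.

4th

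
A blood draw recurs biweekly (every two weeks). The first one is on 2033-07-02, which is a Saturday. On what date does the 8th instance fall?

The 8th occurrence is 7 intervals after the first: 7 × 14 = 98 days after 2033-07-02.
July has 31 days — 29 days to the end of July leaves 69.
August has 31 days (38 left).
September has 30 days (8 left).
8 days into October → 2033-10-08.

2033-10-08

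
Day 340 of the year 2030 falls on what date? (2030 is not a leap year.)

6 December 2030

January has 31 days (340 − 31 = 309 remain).
February has 28 days (309 − 28 = 281 remain).
March has 31 days (281 − 31 = 250 remain).
April has 30 days (250 − 30 = 220 remain).
May has 31 days (220 − 31 = 189 remain).
June has 30 days (189 − 30 = 159 remain).
July has 31 days (159 − 31 = 128 remain).
August has 31 days (128 − 31 = 97 remain).
September has 30 days (97 − 30 = 67 remain).
October has 31 days (67 − 31 = 36 remain).
November has 30 days (36 − 30 = 6 remain).
6 into December → December 6.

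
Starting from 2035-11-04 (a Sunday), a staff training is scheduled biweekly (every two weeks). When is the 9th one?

2036-02-24

The 9th occurrence is 8 intervals after the first: 8 × 14 = 112 days after 2035-11-04.
November has 30 days — 26 days to the end of November leaves 86.
December has 31 days (55 left).
January has 31 days (24 left).
24 days into February → 2036-02-24.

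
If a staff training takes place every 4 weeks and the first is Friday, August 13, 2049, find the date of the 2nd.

September 10, 2049

The 2nd occurrence is 1 interval after the first: 1 × 28 = 28 days after August 13, 2049.
August has 31 days — 18 days to the end of August leaves 10.
10 days into September → September 10, 2049.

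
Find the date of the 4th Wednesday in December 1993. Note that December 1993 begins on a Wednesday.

December 1993 begins on a Wednesday, so the first Wednesday is December 1.
The 4th Wednesday is 3 weeks later: 1 + 21 = 22.

December 22, 1993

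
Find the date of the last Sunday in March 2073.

March 26, 2073

The first Sunday of March 2073 is March 5.
March 2073 has 31 days. Adding weeks: 5, 12, 19, 26 — the last one ≤ 31 is the 26th.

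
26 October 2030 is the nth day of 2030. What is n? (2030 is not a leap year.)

Days in months before October: 31 + 28 + 31 + 30 + 31 + 30 + 31 + 31 + 30 = 273.
Plus 26 days into October → day 299.

299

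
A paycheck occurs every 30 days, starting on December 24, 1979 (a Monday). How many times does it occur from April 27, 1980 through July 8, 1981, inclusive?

14

Occurrences land 30·i days after December 24, 1979 for i = 0, 1, 2, …
April 27, 1980 is 125 days after the start; 125 ÷ 30 = 4 remainder 5; since the remainder is 5, round up to i = 5. First occurrence in the window: #6 on May 22, 1980 (5×30 = 150 days in).
July 8, 1981 is 562 days after the start; 562 ÷ 30 = 18 remainder 22. Last occurrence in the window: #19 on June 16, 1981.
Occurrences #6 through #19: 14 in total.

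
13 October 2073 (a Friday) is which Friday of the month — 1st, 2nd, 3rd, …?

2nd

Day 13 falls in week ⌈13/7⌉ of the month.
Days 1–7 hold the 1st Friday, 8–14 the 2nd, 15–21 the 3rd, 22–28 the 4th, 29–31 the 5th.
13 is in the range for the 2nd.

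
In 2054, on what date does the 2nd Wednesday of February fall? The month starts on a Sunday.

2054-02-11

February 2054 begins on a Sunday, so the first Wednesday is February 4 (3 days later).
The 2nd Wednesday is 1 weeks later: 4 + 7 = 11.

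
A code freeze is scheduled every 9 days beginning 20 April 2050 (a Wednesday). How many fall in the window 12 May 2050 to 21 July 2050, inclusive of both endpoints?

Occurrences land 9·i days after 20 April 2050 for i = 0, 1, 2, …
12 May 2050 is 22 days after the start; 22 ÷ 9 = 2 remainder 4; since the remainder is 4, round up to i = 3. First occurrence in the window: #4 on 17 May 2050 (3×9 = 27 days in).
21 July 2050 is 92 days after the start; 92 ÷ 9 = 10 remainder 2. Last occurrence in the window: #11 on 19 July 2050.
Occurrences #4 through #11: 8 in total.

8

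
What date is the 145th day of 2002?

Jan has 31 days (145 − 31 = 114 remain).
Feb has 28 days (114 − 28 = 86 remain).
Mar has 31 days (86 − 31 = 55 remain).
Apr has 30 days (55 − 30 = 25 remain).
25 into May → May 25.

May 25, 2002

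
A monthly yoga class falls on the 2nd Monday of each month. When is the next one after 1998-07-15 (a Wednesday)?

July 1998 starts on a Wednesday; its first Monday is the 6th, so the 2nd Monday is the 13th — 1998-07-13.
That is not after 1998-07-15, so look at August 1998.
August 1998 starts on a Saturday; its first Monday is the 3rd, so the 2nd Monday is the 10th — 1998-08-10.

1998-08-10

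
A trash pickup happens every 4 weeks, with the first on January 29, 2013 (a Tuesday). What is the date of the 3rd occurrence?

March 26, 2013

The 3rd occurrence is 2 intervals after the first: 2 × 28 = 56 days after January 29, 2013.
January has 31 days — 2 days to the end of January leaves 54.
February has 28 days (26 left).
26 days into March → March 26, 2013.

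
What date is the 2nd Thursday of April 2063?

April 2063 begins on a Sunday, so the first Thursday is April 5 (4 days later).
The 2nd Thursday is 1 weeks later: 5 + 7 = 12.

2063-04-12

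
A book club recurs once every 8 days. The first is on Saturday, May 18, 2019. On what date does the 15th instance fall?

September 7, 2019

The 15th occurrence is 14 intervals after the first: 14 × 8 = 112 days after May 18, 2019.
May has 31 days — 13 days to the end of May leaves 99.
June has 30 days (69 left).
July has 31 days (38 left).
August has 31 days (7 left).
7 days into September → September 7, 2019.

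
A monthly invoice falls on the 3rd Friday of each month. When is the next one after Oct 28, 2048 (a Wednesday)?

Nov 20, 2048

Oct 2048 starts on a Thursday; its first Friday is the 2nd, so the 3rd Friday is the 16th — Oct 16, 2048.
That is not after Oct 28, 2048, so look at Nov 2048.
Nov 2048 starts on a Sunday; its first Friday is the 6th, so the 3rd Friday is the 20th — Nov 20, 2048.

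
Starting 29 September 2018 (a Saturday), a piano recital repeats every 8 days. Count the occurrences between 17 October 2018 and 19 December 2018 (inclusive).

8

Occurrences land 8·i days after 29 September 2018 for i = 0, 1, 2, …
17 October 2018 is 18 days after the start; 18 ÷ 8 = 2 remainder 2; since the remainder is 2, round up to i = 3. First occurrence in the window: #4 on 23 October 2018 (3×8 = 24 days in).
19 December 2018 is 81 days after the start; 81 ÷ 8 = 10 remainder 1. Last occurrence in the window: #11 on 18 December 2018.
Occurrences #4 through #11: 8 in total.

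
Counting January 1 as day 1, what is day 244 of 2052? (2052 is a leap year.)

January has 31 days (244 − 31 = 213 remain).
February has 29 days (213 − 29 = 184 remain).
March has 31 days (184 − 31 = 153 remain).
April has 30 days (153 − 30 = 123 remain).
May has 31 days (123 − 31 = 92 remain).
June has 30 days (92 − 30 = 62 remain).
July has 31 days (62 − 31 = 31 remain).
31 into August → August 31.

31 August 2052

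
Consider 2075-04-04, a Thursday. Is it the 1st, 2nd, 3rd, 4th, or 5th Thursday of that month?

1st

Day 4 falls in week ⌈4/7⌉ of the month.
Days 1–7 hold the 1st Thursday, 8–14 the 2nd, 15–21 the 3rd, 22–28 the 4th, 29–31 the 5th.
4 is in the range for the 1st.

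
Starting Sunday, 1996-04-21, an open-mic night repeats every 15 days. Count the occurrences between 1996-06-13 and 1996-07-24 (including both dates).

3

Occurrences land 15·i days after 1996-04-21 for i = 0, 1, 2, …
1996-06-13 is 53 days after the start; 53 ÷ 15 = 3 remainder 8; since the remainder is 8, round up to i = 4. First occurrence in the window: #5 on 1996-06-20 (4×15 = 60 days in).
1996-07-24 is 94 days after the start; 94 ÷ 15 = 6 remainder 4. Last occurrence in the window: #7 on 1996-07-20.
Occurrences #5 through #7: 3 in total.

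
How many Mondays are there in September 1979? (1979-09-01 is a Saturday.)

1979-09-01 is a Saturday; the first Monday on or after it is 1979-09-03 (2 days later).
From 1979-09-03 to 1979-09-30 is 30 − 3 = 27 days.
27 ÷ 7 = 3 full weeks with remainder 6, so 3 more Mondays after the first → 4.

4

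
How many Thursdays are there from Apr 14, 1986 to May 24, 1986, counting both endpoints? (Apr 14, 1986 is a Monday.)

Apr 14, 1986 is a Monday; the first Thursday on or after it is Apr 17, 1986 (3 days later).
From Apr 17, 1986 to May 24, 1986: 13 + 24 = 37 days (rest of Apr, May).
37 ÷ 7 = 5 full weeks with remainder 2, so 5 more Thursdays after the first → 6.

6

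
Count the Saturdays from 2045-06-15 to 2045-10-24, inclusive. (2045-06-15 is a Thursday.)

2045-06-15 is a Thursday; the first Saturday on or after it is 2045-06-17 (2 days later).
From 2045-06-17 to 2045-10-24: 13 + 31 + 31 + 30 + 24 = 129 days (rest of June, July, August, September, October).
129 ÷ 7 = 18 full weeks with remainder 3, so 18 more Saturdays after the first → 19.

19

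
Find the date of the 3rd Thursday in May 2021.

May 20, 2021

The first Thursday of May 2021 is May 6.
The 3rd Thursday is 2 weeks later: 6 + 14 = 20.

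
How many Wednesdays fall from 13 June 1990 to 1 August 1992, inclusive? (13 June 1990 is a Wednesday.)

13 June 1990 is a Wednesday; the first Wednesday on or after it is 13 June 1990.
From 13 June 1990 to 1 August 1992: 201 + 365 + 214 = 780 days (rest of 1990, 1991, to 1 August 1992 in 1992).
780 ÷ 7 = 111 full weeks with remainder 3, so 111 more Wednesdays after the first → 112.

112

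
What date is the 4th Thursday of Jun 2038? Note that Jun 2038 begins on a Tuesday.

Jun 2038 begins on a Tuesday, so the first Thursday is Jun 3 (2 days later).
The 4th Thursday is 3 weeks later: 3 + 21 = 24.

Jun 24, 2038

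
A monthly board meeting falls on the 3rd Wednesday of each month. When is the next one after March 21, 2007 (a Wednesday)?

April 18, 2007

March 2007 starts on a Thursday; its first Wednesday is the 7th, so the 3rd Wednesday is the 21st — March 21, 2007.
That is not after March 21, 2007, so look at April 2007.
April 2007 starts on a Sunday; its first Wednesday is the 4th, so the 3rd Wednesday is the 18th — April 18, 2007.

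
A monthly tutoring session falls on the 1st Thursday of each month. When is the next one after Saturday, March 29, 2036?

April 3, 2036

March 2036 starts on a Saturday, so its 1st Thursday is March 6, 2036 (5 days in).
That is not after March 29, 2036, so look at April 2036.
April 2036 starts on a Tuesday, so its 1st Thursday is April 3, 2036 (2 days in).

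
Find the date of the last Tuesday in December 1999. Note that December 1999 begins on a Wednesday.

1999-12-28

December 1999 begins on a Wednesday, so the first Tuesday is December 7 (6 days later).
December 1999 has 31 days. Adding weeks: 7, 14, 21, 28 — the last one ≤ 31 is the 28th.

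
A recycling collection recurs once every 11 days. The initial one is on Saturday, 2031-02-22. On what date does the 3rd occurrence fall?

The 3rd occurrence is 2 intervals after the first: 2 × 11 = 22 days after 2031-02-22.
February has 28 days — 6 days to the end of February leaves 16.
16 days into March → 2031-03-16.

2031-03-16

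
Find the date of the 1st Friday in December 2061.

2061-12-02

The first Friday of December 2061 is December 2.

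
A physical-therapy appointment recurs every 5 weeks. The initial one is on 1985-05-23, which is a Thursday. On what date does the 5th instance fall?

1985-10-10

The 5th occurrence is 4 intervals after the first: 4 × 35 = 140 days after 1985-05-23.
May has 31 days — 8 days to the end of May leaves 132.
June has 30 days (102 left).
July has 31 days (71 left).
August has 31 days (40 left).
September has 30 days (10 left).
10 days into October → 1985-10-10.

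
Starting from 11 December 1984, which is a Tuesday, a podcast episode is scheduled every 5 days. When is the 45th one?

The 45th occurrence is 44 intervals after the first: 44 × 5 = 220 days after 11 December 1984.
December has 31 days — 20 days to the end of December leaves 200.
January has 31 days (169 left).
February has 28 days (141 left).
March has 31 days (110 left).
April has 30 days (80 left).
May has 31 days (49 left).
June has 30 days (19 left).
19 days into July → 19 July 1985.

19 July 1985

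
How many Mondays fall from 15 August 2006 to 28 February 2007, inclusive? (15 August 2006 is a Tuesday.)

28

15 August 2006 is a Tuesday; the first Monday on or after it is 21 August 2006 (6 days later).
From 21 August 2006 to 28 February 2007: 10 + 30 + 31 + 30 + 31 + 31 + 28 = 191 days (rest of August, September, October, November, December, January, February).
191 ÷ 7 = 27 full weeks with remainder 2, so 27 more Mondays after the first → 28.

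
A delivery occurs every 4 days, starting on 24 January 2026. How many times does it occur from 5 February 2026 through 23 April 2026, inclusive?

20

Occurrences land 4·i days after 24 January 2026 for i = 0, 1, 2, …
5 February 2026 is 12 days after the start; 12 ÷ 4 = 3 remainder 0. First occurrence in the window: #4 on 5 February 2026 (3×4 = 12 days in).
23 April 2026 is 89 days after the start; 89 ÷ 4 = 22 remainder 1. Last occurrence in the window: #23 on 22 April 2026.
Occurrences #4 through #23: 20 in total.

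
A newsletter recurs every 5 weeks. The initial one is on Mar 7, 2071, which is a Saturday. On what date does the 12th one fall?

Mar 26, 2072

The 12th occurrence is 11 intervals after the first: 11 × 35 = 385 days after Mar 7, 2071.
Mar has 31 days — 24 days to the end of Mar leaves 361.
Apr has 30 days (331 left).
May has 31 days (300 left).
Jun has 30 days (270 left).
Jul has 31 days (239 left).
Aug has 31 days (208 left).
Sep has 30 days (178 left).
Oct has 31 days (147 left).
Nov has 30 days (117 left).
Dec has 31 days (86 left).
Jan has 31 days (55 left).
Feb has 29 days (26 left).
26 days into Mar → Mar 26, 2072.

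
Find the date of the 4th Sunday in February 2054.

The first Sunday of February 2054 is February 1.
The 4th Sunday is 3 weeks later: 1 + 21 = 22.

February 22, 2054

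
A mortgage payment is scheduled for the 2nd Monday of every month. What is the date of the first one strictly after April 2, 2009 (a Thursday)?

April 13, 2009

April 2009 starts on a Wednesday; its first Monday is the 6th, so the 2nd Monday is the 13th — April 13, 2009.
April 13, 2009 is after April 2, 2009, so that is the next one.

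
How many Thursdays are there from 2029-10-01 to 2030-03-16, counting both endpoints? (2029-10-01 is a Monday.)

24

2029-10-01 is a Monday; the first Thursday on or after it is 2029-10-04 (3 days later).
From 2029-10-04 to 2030-03-16: 27 + 30 + 31 + 31 + 28 + 16 = 163 days (rest of October, November, December, January, February, March).
163 ÷ 7 = 23 full weeks with remainder 2, so 23 more Thursdays after the first → 24.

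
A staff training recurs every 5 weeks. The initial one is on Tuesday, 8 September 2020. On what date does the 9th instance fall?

The 9th occurrence is 8 intervals after the first: 8 × 35 = 280 days after 8 September 2020.
September has 30 days — 22 days to the end of September leaves 258.
October has 31 days (227 left).
November has 30 days (197 left).
December has 31 days (166 left).
January has 31 days (135 left).
February has 28 days (107 left).
March has 31 days (76 left).
April has 30 days (46 left).
May has 31 days (15 left).
15 days into June → 15 June 2021.

15 June 2021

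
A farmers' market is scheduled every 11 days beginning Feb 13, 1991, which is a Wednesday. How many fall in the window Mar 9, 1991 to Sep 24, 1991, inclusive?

18

Occurrences land 11·i days after Feb 13, 1991 for i = 0, 1, 2, …
Mar 9, 1991 is 24 days after the start; 24 ÷ 11 = 2 remainder 2; since the remainder is 2, round up to i = 3. First occurrence in the window: #4 on Mar 18, 1991 (3×11 = 33 days in).
Sep 24, 1991 is 223 days after the start; 223 ÷ 11 = 20 remainder 3. Last occurrence in the window: #21 on Sep 21, 1991.
Occurrences #4 through #21: 18 in total.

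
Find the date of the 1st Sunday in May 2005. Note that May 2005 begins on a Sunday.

May 2005 begins on a Sunday, so the first Sunday is May 1.

2005-05-01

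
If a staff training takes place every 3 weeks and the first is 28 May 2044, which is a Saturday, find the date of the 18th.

20 May 2045

The 18th occurrence is 17 intervals after the first: 17 × 21 = 357 days after 28 May 2044.
May has 31 days — 3 days to the end of May leaves 354.
June has 30 days (324 left).
July has 31 days (293 left).
August has 31 days (262 left).
September has 30 days (232 left).
October has 31 days (201 left).
November has 30 days (171 left).
December has 31 days (140 left).
January has 31 days (109 left).
February has 28 days (81 left).
March has 31 days (50 left).
April has 30 days (20 left).
20 days into May → 20 May 2045.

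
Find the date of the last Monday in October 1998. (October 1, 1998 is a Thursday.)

October 1998 begins on a Thursday, so the first Monday is October 5 (4 days later).
October 1998 has 31 days. Adding weeks: 5, 12, 19, 26 — the last one ≤ 31 is the 26th.

26 October 1998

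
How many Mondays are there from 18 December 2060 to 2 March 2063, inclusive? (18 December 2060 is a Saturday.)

115

18 December 2060 is a Saturday; the first Monday on or after it is 20 December 2060 (2 days later).
From 20 December 2060 to 2 March 2063: 11 + 365 + 365 + 61 = 802 days (rest of 2060, 2061, 2062, to 2 March 2063 in 2063).
802 ÷ 7 = 114 full weeks with remainder 4, so 114 more Mondays after the first → 115.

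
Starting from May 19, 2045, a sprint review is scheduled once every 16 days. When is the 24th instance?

The 24th occurrence is 23 intervals after the first: 23 × 16 = 368 days after May 19, 2045.
May has 31 days — 12 days to the end of May leaves 356.
Jun has 30 days (326 left).
Jul has 31 days (295 left).
Aug has 31 days (264 left).
Sep has 30 days (234 left).
Oct has 31 days (203 left).
Nov has 30 days (173 left).
Dec has 31 days (142 left).
Jan has 31 days (111 left).
Feb has 28 days (83 left).
Mar has 31 days (52 left).
Apr has 30 days (22 left).
22 days into May → May 22, 2046.

May 22, 2046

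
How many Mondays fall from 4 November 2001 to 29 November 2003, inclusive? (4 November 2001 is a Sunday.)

108

4 November 2001 is a Sunday; the first Monday on or after it is 5 November 2001 (1 day later).
From 5 November 2001 to 29 November 2003: 56 + 365 + 333 = 754 days (rest of 2001, 2002, to 29 November 2003 in 2003).
754 ÷ 7 = 107 full weeks with remainder 5, so 107 more Mondays after the first → 108.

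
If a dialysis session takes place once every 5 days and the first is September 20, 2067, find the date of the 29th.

February 7, 2068

The 29th occurrence is 28 intervals after the first: 28 × 5 = 140 days after September 20, 2067.
September has 30 days — 10 days to the end of September leaves 130.
October has 31 days (99 left).
November has 30 days (69 left).
December has 31 days (38 left).
January has 31 days (7 left).
7 days into February → February 7, 2068.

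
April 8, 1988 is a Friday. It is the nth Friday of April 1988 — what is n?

2nd

Day 8 falls in week ⌈8/7⌉ of the month.
Days 1–7 hold the 1st Friday, 8–14 the 2nd, 15–21 the 3rd, 22–28 the 4th, 29–31 the 5th.
8 is in the range for the 2nd.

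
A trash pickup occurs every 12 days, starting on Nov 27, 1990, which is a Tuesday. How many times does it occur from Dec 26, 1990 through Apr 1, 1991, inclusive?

8

Occurrences land 12·i days after Nov 27, 1990 for i = 0, 1, 2, …
Dec 26, 1990 is 29 days after the start; 29 ÷ 12 = 2 remainder 5; since the remainder is 5, round up to i = 3. First occurrence in the window: #4 on Jan 2, 1991 (3×12 = 36 days in).
Apr 1, 1991 is 125 days after the start; 125 ÷ 12 = 10 remainder 5. Last occurrence in the window: #11 on Mar 27, 1991.
Occurrences #4 through #11: 8 in total.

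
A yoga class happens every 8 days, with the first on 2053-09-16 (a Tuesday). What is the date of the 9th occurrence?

The 9th occurrence is 8 intervals after the first: 8 × 8 = 64 days after 2053-09-16.
September has 30 days — 14 days to the end of September leaves 50.
October has 31 days (19 left).
19 days into November → 2053-11-19.

2053-11-19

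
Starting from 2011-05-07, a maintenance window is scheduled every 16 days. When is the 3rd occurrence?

The 3rd occurrence is 2 intervals after the first: 2 × 16 = 32 days after 2011-05-07.
May has 31 days — 24 days to the end of May leaves 8.
8 days into June → 2011-06-08.

2011-06-08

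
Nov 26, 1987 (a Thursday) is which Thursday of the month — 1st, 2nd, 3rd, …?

4th

Day 26 falls in week ⌈26/7⌉ of the month.
Days 1–7 hold the 1st Thursday, 8–14 the 2nd, 15–21 the 3rd, 22–28 the 4th, 29–31 the 5th.
26 is in the range for the 4th.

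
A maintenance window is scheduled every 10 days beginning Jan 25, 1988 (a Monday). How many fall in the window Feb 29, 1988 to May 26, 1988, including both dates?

9

Occurrences land 10·i days after Jan 25, 1988 for i = 0, 1, 2, …
Feb 29, 1988 is 35 days after the start; 35 ÷ 10 = 3 remainder 5; since the remainder is 5, round up to i = 4. First occurrence in the window: #5 on Mar 5, 1988 (4×10 = 40 days in).
May 26, 1988 is 122 days after the start; 122 ÷ 10 = 12 remainder 2. Last occurrence in the window: #13 on May 24, 1988.
Occurrences #5 through #13: 9 in total.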